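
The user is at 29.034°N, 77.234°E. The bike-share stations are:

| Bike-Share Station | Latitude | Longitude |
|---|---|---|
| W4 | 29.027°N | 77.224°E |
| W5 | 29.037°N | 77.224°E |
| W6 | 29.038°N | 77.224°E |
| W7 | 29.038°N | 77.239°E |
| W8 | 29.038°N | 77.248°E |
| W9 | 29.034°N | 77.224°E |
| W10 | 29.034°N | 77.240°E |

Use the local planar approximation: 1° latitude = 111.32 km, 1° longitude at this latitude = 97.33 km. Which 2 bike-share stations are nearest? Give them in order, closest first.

W10, W7

Distances from 29.034°N, 77.234°E:
W4: √((-0.007·111.32)² + (-0.010·97.33)²) = √(0.60721 + 0.94731) = 1.247 km
W5: √((0.003·111.32)² + (-0.010·97.33)²) = √(0.11153 + 0.94731) = 1.029 km
W6: √((0.004·111.32)² + (-0.010·97.33)²) = √(0.19827 + 0.94731) = 1.070 km
W7: √((0.004·111.32)² + (0.005·97.33)²) = √(0.19827 + 0.23683) = 0.660 km
W8: √((0.004·111.32)² + (0.014·97.33)²) = √(0.19827 + 1.85673) = 1.434 km
W9: √((0.000·111.32)² + (-0.010·97.33)²) = √(0.00000 + 0.94731) = 0.973 km
W10: √((0.000·111.32)² + (0.006·97.33)²) = √(0.00000 + 0.34103) = 0.584 km
Sorted: W10 (0.584 km) < W7 (0.660 km) < W9 (0.973 km) < W5 (1.029 km) < …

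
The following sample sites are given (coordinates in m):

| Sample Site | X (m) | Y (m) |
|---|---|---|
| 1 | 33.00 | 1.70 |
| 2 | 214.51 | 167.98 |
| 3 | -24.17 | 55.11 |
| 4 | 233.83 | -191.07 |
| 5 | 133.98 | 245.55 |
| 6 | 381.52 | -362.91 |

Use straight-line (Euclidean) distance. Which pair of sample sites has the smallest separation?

1 and 3

Pairwise distances:
1–3: 78.24 m
2–5: 111.81 m
4–6: 226.59 m
1–2: 246.16 m
3–5: 247.55 m
1–5: 263.93 m
2–3: 264.02 m
1–4: 278.38 m
3–4: 356.61 m
2–4: 359.57 m
4–5: 447.89 m
1–6: 504.39 m
2–6: 556.54 m
3–6: 582.52 m
5–6: 656.89 m
Closest pair: 1–3 at 78.24 m.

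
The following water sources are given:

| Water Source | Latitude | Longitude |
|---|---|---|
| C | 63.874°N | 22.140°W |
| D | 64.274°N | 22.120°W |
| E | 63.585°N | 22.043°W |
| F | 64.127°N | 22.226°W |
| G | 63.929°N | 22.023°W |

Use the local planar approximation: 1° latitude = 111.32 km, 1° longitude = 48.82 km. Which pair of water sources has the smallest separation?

Pairwise distances:
C–D: √((0.400·111.32)² + (0.020·48.82)²) = √(1982.74278 + 0.95336) = 44.539 km
C–E: √((-0.289·111.32)² + (0.097·48.82)²) = √(1035.00413 + 22.42534) = 32.518 km
C–F: √((0.253·111.32)² + (-0.086·48.82)²) = √(793.20864 + 17.62757) = 28.475 km
C–G: √((0.055·111.32)² + (0.117·48.82)²) = √(37.48623 + 32.62626) = 8.373 km
D–E: √((-0.689·111.32)² + (0.077·48.82)²) = √(5882.81023 + 14.13113) = 76.792 km
D–F: √((-0.147·111.32)² + (-0.106·48.82)²) = √(267.78181 + 26.77980) = 17.163 km
D–G: √((-0.345·111.32)² + (0.097·48.82)²) = √(1474.97475 + 22.42534) = 38.696 km
E–F: √((0.542·111.32)² + (-0.183·48.82)²) = √(3640.36532 + 79.81743) = 60.993 km
E–G: √((0.344·111.32)² + (0.020·48.82)²) = √(1466.43656 + 0.95336) = 38.307 km
F–G: √((-0.198·111.32)² + (0.203·48.82)²) = √(485.82155 + 98.21722) = 24.167 km
Closest pair: C–G at 8.373 km.

C and G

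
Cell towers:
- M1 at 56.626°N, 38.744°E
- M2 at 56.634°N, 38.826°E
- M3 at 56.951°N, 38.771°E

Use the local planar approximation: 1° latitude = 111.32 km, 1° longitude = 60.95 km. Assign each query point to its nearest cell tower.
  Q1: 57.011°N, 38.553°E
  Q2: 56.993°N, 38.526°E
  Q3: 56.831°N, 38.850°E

Q1 at 57.011°N, 38.553°E:
  M1: 44.411 km
  M2: 45.146 km
  M3: 14.871 km
  → nearest: M3 (14.871 km)
Q2 at 56.993°N, 38.526°E:
  M1: 42.961 km
  M2: 43.948 km
  M3: 15.648 km
  → nearest: M3 (15.648 km)
Q3 at 56.831°N, 38.850°E:
  M1: 23.718 km
  M2: 21.979 km
  M3: 14.200 km
  → nearest: M3 (14.200 km)

Q1→M3; Q2→M3; Q3→M3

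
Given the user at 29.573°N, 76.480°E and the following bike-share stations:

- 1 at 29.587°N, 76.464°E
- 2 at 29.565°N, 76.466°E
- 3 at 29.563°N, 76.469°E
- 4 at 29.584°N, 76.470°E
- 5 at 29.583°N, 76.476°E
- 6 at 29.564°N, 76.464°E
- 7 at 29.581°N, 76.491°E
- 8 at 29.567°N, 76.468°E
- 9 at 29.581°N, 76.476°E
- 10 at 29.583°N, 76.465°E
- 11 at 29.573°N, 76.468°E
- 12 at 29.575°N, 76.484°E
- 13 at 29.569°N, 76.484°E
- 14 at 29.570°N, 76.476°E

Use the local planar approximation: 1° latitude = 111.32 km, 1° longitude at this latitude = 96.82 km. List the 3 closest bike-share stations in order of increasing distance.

Distances from 29.573°N, 76.480°E:
1: √((0.014·111.32)² + (-0.016·96.82)²) = √(2.42886 + 2.39977) = 2.197 km
2: √((-0.008·111.32)² + (-0.014·96.82)²) = √(0.79310 + 1.83733) = 1.622 km
3: √((-0.010·111.32)² + (-0.011·96.82)²) = √(1.23921 + 1.13427) = 1.541 km
4: √((0.011·111.32)² + (-0.010·96.82)²) = √(1.49945 + 0.93741) = 1.561 km
5: √((0.010·111.32)² + (-0.004·96.82)²) = √(1.23921 + 0.14999) = 1.179 km
6: √((-0.009·111.32)² + (-0.016·96.82)²) = √(1.00376 + 2.39977) = 1.845 km
7: √((0.008·111.32)² + (0.011·96.82)²) = √(0.79310 + 1.13427) = 1.388 km
8: √((-0.006·111.32)² + (-0.012·96.82)²) = √(0.44612 + 1.34987) = 1.340 km
9: √((0.008·111.32)² + (-0.004·96.82)²) = √(0.79310 + 0.14999) = 0.971 km
10: √((0.010·111.32)² + (-0.015·96.82)²) = √(1.23921 + 2.10918) = 1.830 km
11: √((0.000·111.32)² + (-0.012·96.82)²) = √(0.00000 + 1.34987) = 1.162 km
12: √((0.002·111.32)² + (0.004·96.82)²) = √(0.04957 + 0.14999) = 0.447 km
13: √((-0.004·111.32)² + (0.004·96.82)²) = √(0.19827 + 0.14999) = 0.590 km
14: √((-0.003·111.32)² + (-0.004·96.82)²) = √(0.11153 + 0.14999) = 0.511 km
Sorted: 12 (0.447 km) < 14 (0.511 km) < 13 (0.590 km) < 9 (0.971 km) < 11 (1.162 km) < …

12, 14, 13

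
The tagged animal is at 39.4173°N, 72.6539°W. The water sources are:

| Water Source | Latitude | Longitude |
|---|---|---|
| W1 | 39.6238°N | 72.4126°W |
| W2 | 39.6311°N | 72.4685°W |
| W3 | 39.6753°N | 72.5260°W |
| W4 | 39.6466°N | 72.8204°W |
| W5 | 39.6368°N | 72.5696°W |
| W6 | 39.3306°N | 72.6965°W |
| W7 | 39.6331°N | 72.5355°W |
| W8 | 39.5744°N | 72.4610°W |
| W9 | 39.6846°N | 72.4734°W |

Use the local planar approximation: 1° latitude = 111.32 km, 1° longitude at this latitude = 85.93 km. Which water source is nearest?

W6

Distances from 39.4173°N, 72.6539°W:
W1: 30.9575 km
W2: 28.6402 km
W3: 30.7516 km
W4: 29.2619 km
W5: 25.4859 km
W6: 10.3223 km
W7: 26.0885 km
W8: 24.0957 km
W9: 33.5556 km
Minimum: W6 at 10.3223 km.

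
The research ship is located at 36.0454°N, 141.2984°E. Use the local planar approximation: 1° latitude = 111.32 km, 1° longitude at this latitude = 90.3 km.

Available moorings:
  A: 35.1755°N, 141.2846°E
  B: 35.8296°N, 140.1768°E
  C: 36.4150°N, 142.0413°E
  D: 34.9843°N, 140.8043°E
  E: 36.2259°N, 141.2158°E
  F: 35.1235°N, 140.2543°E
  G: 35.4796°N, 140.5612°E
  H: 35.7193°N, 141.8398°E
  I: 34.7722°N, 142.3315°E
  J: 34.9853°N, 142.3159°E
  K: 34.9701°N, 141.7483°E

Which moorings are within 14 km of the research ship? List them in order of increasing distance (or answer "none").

none

Distances from 36.0454°N, 141.2984°E:
A: 96.8453 km
B: 104.0905 km
C: 78.6960 km
D: 126.2673 km
E: 21.4330 km
F: 139.3600 km
G: 91.6436 km
H: 60.8923 km
I: 169.6790 km
J: 149.5608 km
K: 126.4086 km
Threshold 14 km: none within range.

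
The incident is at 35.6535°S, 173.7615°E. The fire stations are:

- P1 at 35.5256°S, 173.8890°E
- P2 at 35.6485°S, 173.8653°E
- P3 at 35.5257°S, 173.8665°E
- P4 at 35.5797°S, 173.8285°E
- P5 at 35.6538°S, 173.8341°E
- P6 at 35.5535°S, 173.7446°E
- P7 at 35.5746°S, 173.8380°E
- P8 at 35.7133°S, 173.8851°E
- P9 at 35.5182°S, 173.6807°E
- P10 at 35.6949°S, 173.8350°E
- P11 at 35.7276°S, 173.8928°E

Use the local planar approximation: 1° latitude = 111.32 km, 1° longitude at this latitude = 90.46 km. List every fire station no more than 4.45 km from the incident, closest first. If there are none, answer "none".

Distances from 35.6535°S, 173.7615°E:
P1: √((0.1279·111.32)² + (0.1275·90.46)²) = √(202.715746 + 133.025082) = 18.3232 km
P2: √((0.0050·111.32)² + (0.1038·90.46)²) = √(0.309804 + 88.167368) = 9.4062 km
P3: √((0.1278·111.32)² + (0.1050·90.46)²) = √(202.398879 + 90.217703) = 17.1060 km
P4: √((0.0738·111.32)² + (0.0670·90.46)²) = √(67.493060 + 36.733539) = 10.2091 km
P5: √((-0.0003·111.32)² + (0.0726·90.46)²) = √(0.001115 + 43.130690) = 6.5675 km
P6: √((0.1000·111.32)² + (-0.0169·90.46)²) = √(123.921424 + 2.337150) = 11.2365 km
P7: √((0.0789·111.32)² + (0.0765·90.46)²) = √(77.143689 + 47.889030) = 11.1818 km
P8: √((-0.0598·111.32)² + (0.1236·90.46)²) = √(44.314797 + 125.011541) = 13.0125 km
P9: √((0.1353·111.32)² + (-0.0808·90.46)²) = √(226.851674 + 53.423937) = 16.7414 km
P10: √((-0.0414·111.32)² + (0.0735·90.46)²) = √(21.239636 + 44.206674) = 8.0899 km
P11: √((-0.0741·111.32)² + (0.1313·90.46)²) = √(68.042899 + 141.072583) = 14.4608 km
Threshold 4.45 km: none within range.

none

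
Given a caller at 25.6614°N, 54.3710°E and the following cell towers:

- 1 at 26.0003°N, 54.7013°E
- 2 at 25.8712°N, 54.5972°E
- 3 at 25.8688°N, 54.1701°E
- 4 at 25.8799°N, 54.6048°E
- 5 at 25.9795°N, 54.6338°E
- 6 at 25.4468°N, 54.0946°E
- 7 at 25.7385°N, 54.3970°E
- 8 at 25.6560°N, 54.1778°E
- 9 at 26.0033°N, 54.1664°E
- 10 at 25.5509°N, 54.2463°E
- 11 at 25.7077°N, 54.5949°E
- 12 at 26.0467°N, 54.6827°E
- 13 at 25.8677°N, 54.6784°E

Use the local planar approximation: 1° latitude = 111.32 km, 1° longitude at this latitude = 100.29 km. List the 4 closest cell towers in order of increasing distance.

Distances from 25.6614°N, 54.3710°E:
1: √((0.3389·111.32)² + (0.3303·100.29)²) = √(1423.277333 + 1097.317764) = 50.2055 km
2: √((0.2098·111.32)² + (0.2262·100.29)²) = √(545.453036 + 514.636357) = 32.5590 km
3: √((0.2074·111.32)² + (-0.2009·100.29)²) = √(533.045031 + 405.952421) = 30.6431 km
4: √((0.2185·111.32)² + (0.2338·100.29)²) = √(591.628760 + 549.799419) = 33.7850 km
5: √((0.3181·111.32)² + (0.2628·100.29)²) = √(1253.931272 + 694.649911) = 44.1427 km
6: √((-0.2146·111.32)² + (-0.2764·100.29)²) = √(570.697317 + 768.407049) = 36.5938 km
7: √((0.0771·111.32)² + (0.0260·100.29)²) = √(73.663975 + 6.799265) = 8.9701 km
8: √((-0.0054·111.32)² + (-0.1932·100.29)²) = √(0.361355 + 375.430461) = 19.3854 km
9: √((0.3419·111.32)² + (-0.2046·100.29)²) = √(1448.587045 + 421.043068) = 43.2392 km
10: √((-0.1105·111.32)² + (-0.1247·100.29)²) = √(151.311157 + 156.404113) = 17.5418 km
11: √((0.0463·111.32)² + (0.2239·100.29)²) = √(26.564912 + 504.223926) = 23.0389 km
12: √((0.3853·111.32)² + (0.3117·100.29)²) = √(1839.689007 + 977.212171) = 53.0745 km
13: √((0.2063·111.32)² + (0.3074·100.29)²) = √(527.405739 + 950.436243) = 38.4427 km
Sorted: 7 (8.9701 km) < 10 (17.5418 km) < 8 (19.3854 km) < 11 (23.0389 km) < 3 (30.6431 km) < 2 (32.5590 km) < …

7, 10, 8, 11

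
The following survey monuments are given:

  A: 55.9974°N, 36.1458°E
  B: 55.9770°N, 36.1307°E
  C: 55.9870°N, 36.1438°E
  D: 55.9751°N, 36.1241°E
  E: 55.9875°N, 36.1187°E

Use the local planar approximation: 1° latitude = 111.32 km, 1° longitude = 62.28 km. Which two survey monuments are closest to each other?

B and D

Pairwise distances:
B–D: 0.4623 km
A–C: 1.1644 km
B–C: 1.3802 km
B–E: 1.3874 km
D–E: 1.4207 km
C–E: 1.5642 km
C–D: 1.8056 km
A–E: 2.0157 km
A–B: 2.4580 km
A–D: 2.8265 km
Closest pair: B–D at 0.4623 km.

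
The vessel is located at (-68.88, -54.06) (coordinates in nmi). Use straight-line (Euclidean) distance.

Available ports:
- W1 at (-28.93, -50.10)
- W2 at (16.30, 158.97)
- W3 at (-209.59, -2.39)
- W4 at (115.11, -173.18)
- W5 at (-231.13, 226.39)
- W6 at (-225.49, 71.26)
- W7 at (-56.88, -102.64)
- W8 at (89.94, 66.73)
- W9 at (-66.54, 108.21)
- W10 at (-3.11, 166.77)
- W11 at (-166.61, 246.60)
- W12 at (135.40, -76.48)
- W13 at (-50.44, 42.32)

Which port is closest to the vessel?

Distances from (-68.88, -54.06):
W1: 40.15 nmi
W2: 229.43 nmi
W3: 149.90 nmi
W4: 219.18 nmi
W5: 324.00 nmi
W6: 200.58 nmi
W7: 50.04 nmi
W8: 199.53 nmi
W9: 162.29 nmi
W10: 230.42 nmi
W11: 316.14 nmi
W12: 205.51 nmi
W13: 98.13 nmi
Minimum: W1 at 40.15 nmi.

W1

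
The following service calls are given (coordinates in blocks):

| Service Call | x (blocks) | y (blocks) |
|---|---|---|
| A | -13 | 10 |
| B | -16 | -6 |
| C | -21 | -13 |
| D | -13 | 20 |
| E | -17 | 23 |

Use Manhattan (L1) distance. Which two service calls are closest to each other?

Pairwise distances:
A–B: 19 blocks
A–C: 31 blocks
A–D: 10 blocks
A–E: 17 blocks
B–C: 12 blocks
B–D: 29 blocks
B–E: 30 blocks
C–D: 41 blocks
C–E: 40 blocks
D–E: 7 blocks
Closest pair: D–E at 7 blocks.

D and E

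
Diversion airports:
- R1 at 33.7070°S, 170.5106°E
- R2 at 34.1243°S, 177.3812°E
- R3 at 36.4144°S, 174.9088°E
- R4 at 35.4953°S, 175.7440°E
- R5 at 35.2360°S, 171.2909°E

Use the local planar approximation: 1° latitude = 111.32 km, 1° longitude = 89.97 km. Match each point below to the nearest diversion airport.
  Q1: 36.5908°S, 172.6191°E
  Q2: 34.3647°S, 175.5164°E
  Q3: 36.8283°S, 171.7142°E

Q1→R5; Q2→R4; Q3→R5

Q1 at 36.5908°S, 172.6191°E:
  R1: 372.8854 km
  R2: 508.8764 km
  R3: 206.9381 km
  R4: 306.4569 km
  R5: 192.4198 km
  → nearest: R5 (192.4198 km)
Q2 at 34.3647°S, 175.5164°E:
  R1: 456.2842 km
  R2: 169.8970 km
  R3: 234.6297 km
  R4: 127.5133 km
  R5: 392.3462 km
  → nearest: R4 (127.5133 km)
Q3 at 36.8283°S, 171.7142°E:
  R1: 363.9463 km
  R2: 592.0843 km
  R3: 291.0879 km
  R4: 391.7525 km
  R5: 181.3000 km
  → nearest: R5 (181.3000 km)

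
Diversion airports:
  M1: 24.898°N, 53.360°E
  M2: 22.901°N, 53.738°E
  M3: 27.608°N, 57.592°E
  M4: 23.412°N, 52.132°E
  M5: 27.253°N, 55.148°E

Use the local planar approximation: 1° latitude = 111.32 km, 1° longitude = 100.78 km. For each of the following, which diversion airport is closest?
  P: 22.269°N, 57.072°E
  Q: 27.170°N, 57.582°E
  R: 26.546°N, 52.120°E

P→M2; Q→M3; R→M1

P at 22.269°N, 57.072°E:
  M1: √((2.629·111.32)² + (-3.712·100.78)²) = √(85650.03949 + 139947.33837) = 474.971 km
  M2: √((0.632·111.32)² + (-3.334·100.78)²) = √(4949.71909 + 112896.34944) = 343.287 km
  M3: √((5.339·111.32)² + (0.520·100.78)²) = √(353237.04013 + 2746.34691) = 596.643 km
  M4: √((1.143·111.32)² + (-4.940·100.78)²) = √(16189.70205 + 247857.80875) = 513.856 km
  M5: √((4.984·111.32)² + (-1.924·100.78)²) = √(307823.98960 + 37597.48922) = 587.726 km
  → nearest: M2 (343.287 km)
Q at 27.170°N, 57.582°E:
  M1: √((-2.272·111.32)² + (-4.222·100.78)²) = √(63968.04079 + 181044.42921) = 494.987 km
  M2: √((-4.269·111.32)² + (-3.844·100.78)²) = √(225838.87666 + 150077.45834) = 613.120 km
  M3: √((0.438·111.32)² + (0.010·100.78)²) = √(2377.35817 + 1.01566) = 48.769 km
  M4: √((-3.758·111.32)² + (-5.450·100.78)²) = √(175008.82414 + 301676.66100) = 690.424 km
  M5: √((0.083·111.32)² + (-2.434·100.78)²) = √(85.36947 + 60171.36391) = 245.472 km
  → nearest: M3 (48.769 km)
R at 26.546°N, 52.120°E:
  M1: √((-1.648·111.32)² + (1.240·100.78)²) = √(33655.86911 + 15616.80108) = 221.974 km
  M2: √((-3.645·111.32)² + (1.618·100.78)²) = √(164642.31373 + 26589.22889) = 437.300 km
  M3: √((1.062·111.32)² + (5.472·100.78)²) = √(13976.40345 + 304117.13149) = 563.998 km
  M4: √((-3.134·111.32)² + (0.012·100.78)²) = √(121715.07740 + 1.46255) = 348.879 km
  M5: √((0.707·111.32)² + (3.028·100.78)²) = √(6194.19999 + 93123.74859) = 315.148 km
  → nearest: M1 (221.974 km)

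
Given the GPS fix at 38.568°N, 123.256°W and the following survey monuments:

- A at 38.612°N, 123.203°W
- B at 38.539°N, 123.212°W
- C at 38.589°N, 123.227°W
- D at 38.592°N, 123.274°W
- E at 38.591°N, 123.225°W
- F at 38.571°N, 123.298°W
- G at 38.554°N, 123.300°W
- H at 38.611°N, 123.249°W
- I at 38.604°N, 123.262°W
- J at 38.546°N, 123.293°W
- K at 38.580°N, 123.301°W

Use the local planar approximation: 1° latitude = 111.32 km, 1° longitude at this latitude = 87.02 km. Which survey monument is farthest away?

Distances from 38.568°N, 123.256°W:
A: √((0.044·111.32)² + (0.053·87.02)²) = √(23.99119 + 21.27110) = 6.728 km
B: √((-0.029·111.32)² + (0.044·87.02)²) = √(10.42179 + 14.66032) = 5.008 km
C: √((0.021·111.32)² + (0.029·87.02)²) = √(5.46493 + 6.36846) = 3.440 km
D: √((0.024·111.32)² + (-0.018·87.02)²) = √(7.13787 + 2.45348) = 3.097 km
E: √((0.023·111.32)² + (0.031·87.02)²) = √(6.55544 + 7.27715) = 3.719 km
F: √((0.003·111.32)² + (-0.042·87.02)²) = √(0.11153 + 13.35786) = 3.670 km
G: √((-0.014·111.32)² + (-0.044·87.02)²) = √(2.42886 + 14.66032) = 4.134 km
H: √((0.043·111.32)² + (0.007·87.02)²) = √(22.91307 + 0.37105) = 4.825 km
I: √((0.036·111.32)² + (-0.006·87.02)²) = √(16.06022 + 0.27261) = 4.041 km
J: √((-0.022·111.32)² + (-0.037·87.02)²) = √(5.99780 + 10.36673) = 4.045 km
K: √((0.012·111.32)² + (-0.045·87.02)²) = √(1.78447 + 15.33427) = 4.137 km
Maximum: A at 6.728 km.

A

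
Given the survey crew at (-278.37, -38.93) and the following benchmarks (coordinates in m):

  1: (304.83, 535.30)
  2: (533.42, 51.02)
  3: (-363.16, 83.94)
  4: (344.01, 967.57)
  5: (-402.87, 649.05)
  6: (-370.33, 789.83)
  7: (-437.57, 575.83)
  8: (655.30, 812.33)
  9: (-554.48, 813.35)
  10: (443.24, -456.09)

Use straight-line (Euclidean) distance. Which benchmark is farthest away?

Distances from (-278.37, -38.93):
1: 818.45 m
2: 816.76 m
3: 149.29 m
4: 1183.38 m
5: 699.15 m
6: 833.85 m
7: 635.04 m
8: 1263.48 m
9: 895.89 m
10: 833.51 m
Maximum: 8 at 1263.48 m.

8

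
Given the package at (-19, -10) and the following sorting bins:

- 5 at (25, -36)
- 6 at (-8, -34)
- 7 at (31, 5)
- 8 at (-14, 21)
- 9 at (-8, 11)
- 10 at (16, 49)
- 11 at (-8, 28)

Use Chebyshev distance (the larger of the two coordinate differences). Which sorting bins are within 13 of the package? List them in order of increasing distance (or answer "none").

Distances from (-19, -10):
5: max(|44|, |-26|) = 44
6: max(|11|, |-24|) = 24
7: max(|50|, |15|) = 50
8: max(|5|, |31|) = 31
9: max(|11|, |21|) = 21
10: max(|35|, |59|) = 59
11: max(|11|, |38|) = 38
Threshold 13: none within range.

none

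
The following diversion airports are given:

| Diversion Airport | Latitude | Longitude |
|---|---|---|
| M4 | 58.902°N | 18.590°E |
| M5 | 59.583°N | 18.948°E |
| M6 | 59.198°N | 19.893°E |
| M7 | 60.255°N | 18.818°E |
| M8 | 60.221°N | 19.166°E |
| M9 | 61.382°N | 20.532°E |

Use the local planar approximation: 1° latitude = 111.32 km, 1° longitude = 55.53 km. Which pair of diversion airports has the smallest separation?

M7 and M8

Pairwise distances:
M7–M8: √((-0.034·111.32)² + (0.348·55.53)²) = √(14.32532 + 373.43398) = 19.692 km
M5–M6: √((-0.385·111.32)² + (0.945·55.53)²) = √(1836.82531 + 2753.71483) = 67.754 km
M5–M8: √((0.638·111.32)² + (0.218·55.53)²) = √(5044.14721 + 146.54410) = 72.046 km
M5–M7: √((0.672·111.32)² + (-0.130·55.53)²) = √(5596.09323 + 52.11252) = 75.155 km
M4–M5: √((0.681·111.32)² + (0.358·55.53)²) = √(5746.99235 + 395.20406) = 78.372 km
M4–M6: √((0.296·111.32)² + (1.303·55.53)²) = √(1085.74995 + 5235.33140) = 79.505 km
M6–M8: √((1.023·111.32)² + (-0.727·55.53)²) = √(12968.73639 + 1629.76193) = 120.824 km
M6–M7: √((1.057·111.32)² + (-1.075·55.53)²) = √(13845.10870 + 3563.46318) = 131.942 km
M8–M9: √((1.161·111.32)² + (1.366·55.53)²) = √(16703.62898 + 5753.82628) = 149.858 km
M4–M8: √((1.319·111.32)² + (0.576·55.53)²) = √(21559.36605 + 1023.05814) = 150.274 km
M4–M7: √((1.353·111.32)² + (0.228·55.53)²) = √(22685.16741 + 160.29687) = 151.147 km
M7–M9: √((1.127·111.32)² + (1.714·55.53)²) = √(15739.61943 + 9058.93163) = 157.476 km
M5–M9: √((1.799·111.32)² + (1.584·55.53)²) = √(40105.94206 + 7736.87716) = 218.730 km
M6–M9: √((2.184·111.32)² + (0.639·55.53)²) = √(59108.73478 + 1259.09084) = 245.699 km
M4–M9: √((2.480·111.32)² + (1.942·55.53)²) = √(76216.63262 + 11629.30600) = 296.388 km
Closest pair: M7–M8 at 19.692 km.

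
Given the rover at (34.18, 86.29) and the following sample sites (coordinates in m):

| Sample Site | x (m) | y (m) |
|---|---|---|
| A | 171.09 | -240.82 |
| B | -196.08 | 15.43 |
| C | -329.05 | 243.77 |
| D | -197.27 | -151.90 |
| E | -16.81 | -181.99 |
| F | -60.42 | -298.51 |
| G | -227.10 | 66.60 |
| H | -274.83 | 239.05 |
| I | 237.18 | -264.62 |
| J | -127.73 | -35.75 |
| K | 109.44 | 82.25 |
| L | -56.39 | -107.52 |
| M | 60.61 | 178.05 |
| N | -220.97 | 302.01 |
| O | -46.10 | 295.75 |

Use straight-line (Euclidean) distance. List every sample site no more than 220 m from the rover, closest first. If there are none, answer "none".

Distances from (34.18, 86.29):
A: √((136.91)² + (-327.11)²) = √(18744.3481 + 107000.9521) = 354.61 m
B: √((-230.26)² + (-70.86)²) = √(53019.6676 + 5021.1396) = 240.92 m
C: √((-363.23)² + (157.48)²) = √(131936.0329 + 24799.9504) = 395.90 m
D: √((-231.45)² + (-238.19)²) = √(53569.1025 + 56734.4761) = 332.12 m
E: √((-50.99)² + (-268.28)²) = √(2599.9801 + 71974.1584) = 273.08 m
F: √((-94.60)² + (-384.80)²) = √(8949.1600 + 148071.0400) = 396.26 m
G: √((-261.28)² + (-19.69)²) = √(68267.2384 + 387.6961) = 262.02 m
H: √((-309.01)² + (152.76)²) = √(95487.1801 + 23335.6176) = 344.71 m
I: √((203.00)² + (-350.91)²) = √(41209.0000 + 123137.8281) = 405.40 m
J: √((-161.91)² + (-122.04)²) = √(26214.8481 + 14893.7616) = 202.75 m
K: √((75.26)² + (-4.04)²) = √(5664.0676 + 16.3216) = 75.37 m
L: √((-90.57)² + (-193.81)²) = √(8202.9249 + 37562.3161) = 213.93 m
M: √((26.43)² + (91.76)²) = √(698.5449 + 8419.8976) = 95.49 m
N: √((-255.15)² + (215.72)²) = √(65101.5225 + 46535.1184) = 334.12 m
O: √((-80.28)² + (209.46)²) = √(6444.8784 + 43873.4916) = 224.32 m
Threshold 220 m: K (75.37 m), M (95.49 m), J (202.75 m), L (213.93 m) are within range.

K, M, J, L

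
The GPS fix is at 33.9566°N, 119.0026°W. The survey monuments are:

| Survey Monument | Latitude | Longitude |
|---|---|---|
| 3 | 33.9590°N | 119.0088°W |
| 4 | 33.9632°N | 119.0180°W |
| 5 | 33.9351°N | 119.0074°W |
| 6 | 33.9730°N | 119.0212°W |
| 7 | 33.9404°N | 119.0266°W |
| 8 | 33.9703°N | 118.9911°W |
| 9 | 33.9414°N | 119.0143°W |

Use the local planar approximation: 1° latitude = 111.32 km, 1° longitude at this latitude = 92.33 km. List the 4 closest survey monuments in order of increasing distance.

Distances from 33.9566°N, 119.0026°W:
3: 0.6317 km
4: 1.6005 km
5: 2.4341 km
6: 2.5064 km
7: 2.8570 km
8: 1.8583 km
9: 2.0075 km
Sorted: 3 (0.6317 km) < 4 (1.6005 km) < 8 (1.8583 km) < 9 (2.0075 km) < 5 (2.4341 km) < 6 (2.5064 km) < …

3, 4, 8, 9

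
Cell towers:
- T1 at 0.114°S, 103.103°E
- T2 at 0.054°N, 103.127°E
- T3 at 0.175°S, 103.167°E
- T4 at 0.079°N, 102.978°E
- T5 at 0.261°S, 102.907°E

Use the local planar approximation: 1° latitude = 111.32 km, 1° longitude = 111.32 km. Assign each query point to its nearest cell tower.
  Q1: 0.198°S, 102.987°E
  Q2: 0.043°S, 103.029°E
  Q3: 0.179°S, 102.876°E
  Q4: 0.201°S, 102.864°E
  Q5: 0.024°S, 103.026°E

Q1→T5; Q2→T1; Q3→T5; Q4→T5; Q5→T4

Q1 at 0.198°S, 102.987°E:
  T1: 15.943 km
  T2: 32.091 km
  T3: 20.201 km
  T4: 30.852 km
  T5: 11.336 km
  → nearest: T5 (11.336 km)
Q2 at 0.043°S, 103.029°E:
  T1: 11.416 km
  T2: 15.350 km
  T3: 21.258 km
  T4: 14.720 km
  T5: 27.810 km
  → nearest: T1 (11.416 km)
Q3 at 0.179°S, 102.876°E:
  T1: 26.285 km
  T2: 38.124 km
  T3: 32.397 km
  T4: 30.884 km
  T5: 9.759 km
  → nearest: T5 (9.759 km)
Q4 at 0.201°S, 102.864°E:
  T1: 28.313 km
  T2: 40.779 km
  T3: 33.854 km
  T4: 33.654 km
  T5: 8.217 km
  → nearest: T5 (8.217 km)
Q5 at 0.024°S, 103.026°E:
  T1: 13.185 km
  T2: 14.206 km
  T3: 22.998 km
  T4: 12.650 km
  T5: 29.522 km
  → nearest: T4 (12.650 km)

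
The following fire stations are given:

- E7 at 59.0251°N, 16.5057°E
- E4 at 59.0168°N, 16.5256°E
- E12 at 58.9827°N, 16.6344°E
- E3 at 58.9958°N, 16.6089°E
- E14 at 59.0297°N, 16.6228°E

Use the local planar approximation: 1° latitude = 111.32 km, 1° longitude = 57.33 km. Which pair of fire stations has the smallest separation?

Pairwise distances:
E7–E4: 1.4681 km
E12–E3: 2.0649 km
E3–E14: 3.8570 km
E12–E14: 5.2741 km
E4–E3: 5.3171 km
E4–E14: 5.7545 km
E7–E14: 6.7328 km
E7–E3: 6.7560 km
E4–E12: 7.3018 km
E7–E12: 8.7589 km
Closest pair: E7–E4 at 1.4681 km.

E7 and E4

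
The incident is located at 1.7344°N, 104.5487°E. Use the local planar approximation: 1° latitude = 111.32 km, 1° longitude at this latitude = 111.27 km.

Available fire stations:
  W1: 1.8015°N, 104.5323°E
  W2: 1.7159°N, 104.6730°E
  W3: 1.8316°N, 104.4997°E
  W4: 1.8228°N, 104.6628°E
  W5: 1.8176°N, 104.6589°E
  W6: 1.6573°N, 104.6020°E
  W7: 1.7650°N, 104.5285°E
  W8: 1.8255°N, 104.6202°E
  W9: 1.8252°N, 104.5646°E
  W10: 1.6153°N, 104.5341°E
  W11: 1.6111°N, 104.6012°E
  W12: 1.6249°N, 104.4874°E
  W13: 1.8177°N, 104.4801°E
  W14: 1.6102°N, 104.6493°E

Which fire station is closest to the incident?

W7

Distances from 1.7344°N, 104.5487°E:
W1: √((0.0671·111.32)² + (-0.0164·111.27)²) = √(55.794506 + 3.329997) = 7.6892 km
W2: √((-0.0185·111.32)² + (0.1243·111.27)²) = √(4.241211 + 191.292716) = 13.9833 km
W3: √((0.0972·111.32)² + (-0.0490·111.27)²) = √(117.078979 + 29.726812) = 12.1163 km
W4: √((0.0884·111.32)² + (0.1141·111.27)²) = √(96.839140 + 161.186055) = 16.0632 km
W5: √((0.0832·111.32)² + (0.1102·111.27)²) = √(85.781384 + 150.355516) = 15.3667 km
W6: √((-0.0771·111.32)² + (0.0533·111.27)²) = √(73.663975 + 35.173096) = 10.4325 km
W7: √((0.0306·111.32)² + (-0.0202·111.27)²) = √(11.603506 + 5.051949) = 4.0811 km
W8: √((0.0911·111.32)² + (0.0715·111.27)²) = √(102.844992 + 63.294833) = 12.8895 km
W9: √((0.0908·111.32)² + (0.0159·111.27)²) = √(102.168753 + 3.130044) = 10.2615 km
W10: √((-0.1191·111.32)² + (-0.0146·111.27)²) = √(175.780185 + 2.639137) = 13.3574 km
W11: √((-0.1233·111.32)² + (0.0525·111.27)²) = √(188.396378 + 34.125167) = 14.9172 km
W12: √((-0.1095·111.32)² + (-0.0613·111.27)²) = √(148.584885 + 46.524008) = 13.9681 km
W13: √((0.0833·111.32)² + (-0.0686·111.27)²) = √(85.987713 + 58.264551) = 12.0105 km
W14: √((-0.1242·111.32)² + (0.1006·111.27)²) = √(191.156727 + 125.300308) = 17.7892 km
Minimum: W7 at 4.0811 km.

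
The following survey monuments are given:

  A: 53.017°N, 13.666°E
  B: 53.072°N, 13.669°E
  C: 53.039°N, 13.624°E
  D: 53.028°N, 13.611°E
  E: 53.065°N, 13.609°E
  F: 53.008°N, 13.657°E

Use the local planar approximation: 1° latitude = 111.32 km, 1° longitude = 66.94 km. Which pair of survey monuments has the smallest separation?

A and F

Pairwise distances:
A–F: 1.169 km
C–D: 1.502 km
C–E: 3.064 km
A–C: 3.729 km
D–F: 3.800 km
A–D: 3.880 km
B–E: 4.091 km
C–F: 4.097 km
D–E: 4.121 km
B–C: 4.751 km
A–B: 6.126 km
B–D: 6.250 km
A–E: 6.566 km
E–F: 7.112 km
B–F: 7.170 km
Closest pair: A–F at 1.169 km.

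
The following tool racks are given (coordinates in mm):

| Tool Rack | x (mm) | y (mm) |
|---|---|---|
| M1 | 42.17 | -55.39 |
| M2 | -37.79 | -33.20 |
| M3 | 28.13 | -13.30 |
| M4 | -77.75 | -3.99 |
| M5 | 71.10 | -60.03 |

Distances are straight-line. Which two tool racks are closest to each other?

Pairwise distances:
M1–M5: 29.30 mm
M1–M3: 44.37 mm
M2–M4: 49.50 mm
M3–M5: 63.48 mm
M2–M3: 68.86 mm
M1–M2: 82.98 mm
M3–M4: 106.29 mm
M2–M5: 112.15 mm
M1–M4: 130.47 mm
M4–M5: 159.05 mm
Closest pair: M1–M5 at 29.30 mm.

M1 and M5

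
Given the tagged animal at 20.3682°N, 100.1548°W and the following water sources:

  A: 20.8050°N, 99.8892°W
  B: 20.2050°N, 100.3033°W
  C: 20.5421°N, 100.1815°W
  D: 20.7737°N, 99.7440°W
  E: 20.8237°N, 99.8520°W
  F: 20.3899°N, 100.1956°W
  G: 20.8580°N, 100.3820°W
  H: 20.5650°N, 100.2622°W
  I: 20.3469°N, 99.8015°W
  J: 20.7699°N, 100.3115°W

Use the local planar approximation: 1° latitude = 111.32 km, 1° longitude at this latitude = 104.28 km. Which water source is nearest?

Distances from 20.3682°N, 100.1548°W:
A: 55.9595 km
B: 23.8717 km
C: 19.5577 km
D: 62.2315 km
E: 59.7341 km
F: 4.8926 km
G: 59.4496 km
H: 24.6045 km
I: 36.9183 km
J: 47.6093 km
Minimum: F at 4.8926 km.

F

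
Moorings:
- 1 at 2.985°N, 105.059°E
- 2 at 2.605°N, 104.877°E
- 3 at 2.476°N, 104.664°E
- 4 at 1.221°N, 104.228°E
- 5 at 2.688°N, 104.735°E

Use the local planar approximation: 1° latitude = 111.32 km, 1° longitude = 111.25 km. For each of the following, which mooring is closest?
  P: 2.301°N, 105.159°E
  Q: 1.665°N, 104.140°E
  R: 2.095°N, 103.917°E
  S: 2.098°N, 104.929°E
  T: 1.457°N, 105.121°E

P→2; Q→4; R→3; S→3; T→4

P at 2.301°N, 105.159°E:
  1: √((0.684·111.32)² + (-0.100·111.25)²) = √(5797.73817 + 123.76563) = 76.951 km
  2: √((0.304·111.32)² + (-0.282·111.25)²) = √(1145.23223 + 984.23376) = 46.146 km
  3: √((0.175·111.32)² + (-0.495·111.25)²) = √(379.50936 + 3032.56723) = 58.413 km
  4: √((-1.080·111.32)² + (-0.931·111.25)²) = √(14454.19490 + 10727.52169) = 158.687 km
  5: √((0.387·111.32)² + (-0.424·111.25)²) = √(1855.95878 + 2225.00890) = 63.882 km
  → nearest: 2 (46.146 km)
Q at 1.665°N, 104.140°E:
  1: √((1.320·111.32)² + (0.919·111.25)²) = √(21592.06892 + 10452.76200) = 179.011 km
  2: √((0.940·111.32)² + (0.737·111.25)²) = √(10949.69702 + 6722.56508) = 132.937 km
  3: √((0.811·111.32)² + (0.524·111.25)²) = √(8150.57229 + 3398.30703) = 107.466 km
  4: √((-0.444·111.32)² + (0.088·111.25)²) = √(2442.93738 + 95.84410) = 50.386 km
  5: √((1.023·111.32)² + (0.595·111.25)²) = √(12968.73639 + 4381.61254) = 131.721 km
  → nearest: 4 (50.386 km)
R at 2.095°N, 103.917°E:
  1: √((0.890·111.32)² + (1.142·111.25)²) = √(9815.81600 + 16141.06726) = 161.111 km
  2: √((0.510·111.32)² + (0.960·111.25)²) = √(3223.19624 + 11406.24000) = 120.952 km
  3: √((0.381·111.32)² + (0.747·111.25)²) = √(1798.85578 + 6906.23326) = 93.301 km
  4: √((-0.874·111.32)² + (0.311·111.25)²) = √(9466.06017 + 1197.07350) = 103.262 km
  5: √((0.593·111.32)² + (0.818·111.25)²) = √(4357.68448 + 8281.45501) = 112.424 km
  → nearest: 3 (93.301 km)
S at 2.098°N, 104.929°E:
  1: √((0.887·111.32)² + (0.130·111.25)²) = √(9749.75348 + 209.16391) = 99.794 km
  2: √((0.507·111.32)² + (-0.052·111.25)²) = √(3185.38781 + 33.46623) = 56.735 km
  3: √((0.378·111.32)² + (-0.265·111.25)²) = √(1770.63887 + 869.14410) = 51.379 km
  4: √((-0.877·111.32)² + (-0.701·111.25)²) = √(9531.15609 + 6081.85519) = 124.952 km
  5: √((0.590·111.32)² + (-0.194·111.25)²) = √(4313.70477 + 465.80431) = 69.134 km
  → nearest: 3 (51.379 km)
T at 1.457°N, 105.121°E:
  1: √((1.528·111.32)² + (-0.062·111.25)²) = √(28932.97580 + 47.57551) = 170.237 km
  2: √((1.148·111.32)² + (-0.244·111.25)²) = √(16331.65404 + 736.85102) = 130.646 km
  3: √((1.019·111.32)² + (-0.457·111.25)²) = √(12867.51737 + 2584.83270) = 124.307 km
  4: √((-0.236·111.32)² + (-0.893·111.25)²) = √(690.19276 + 9869.67739) = 102.761 km
  5: √((1.231·111.32)² + (-0.386·111.25)²) = √(18778.56930 + 1844.05831) = 143.606 km
  → nearest: 4 (102.761 km)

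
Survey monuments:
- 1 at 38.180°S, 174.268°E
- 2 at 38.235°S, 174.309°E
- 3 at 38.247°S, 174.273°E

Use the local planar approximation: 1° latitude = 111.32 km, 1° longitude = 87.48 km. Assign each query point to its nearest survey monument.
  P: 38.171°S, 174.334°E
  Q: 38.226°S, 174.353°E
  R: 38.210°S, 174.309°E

P→1; Q→2; R→2

P at 38.171°S, 174.334°E:
  1: √((-0.009·111.32)² + (-0.066·87.48)²) = √(1.00376 + 33.33538) = 5.860 km
  2: √((-0.064·111.32)² + (-0.025·87.48)²) = √(50.75822 + 4.78297) = 7.453 km
  3: √((-0.076·111.32)² + (-0.061·87.48)²) = √(71.57701 + 28.47588) = 10.003 km
  → nearest: 1 (5.860 km)
Q at 38.226°S, 174.353°E:
  1: √((0.046·111.32)² + (-0.085·87.48)²) = √(26.22177 + 55.29112) = 9.028 km
  2: √((-0.009·111.32)² + (-0.044·87.48)²) = √(1.00376 + 14.81572) = 3.977 km
  3: √((-0.021·111.32)² + (-0.080·87.48)²) = √(5.46493 + 48.97760) = 7.379 km
  → nearest: 2 (3.977 km)
R at 38.210°S, 174.309°E:
  1: √((0.030·111.32)² + (-0.041·87.48)²) = √(11.15293 + 12.86427) = 4.901 km
  2: √((-0.025·111.32)² + (0.000·87.48)²) = √(7.74509 + 0.00000) = 2.783 km
  3: √((-0.037·111.32)² + (-0.036·87.48)²) = √(16.96484 + 9.91796) = 5.185 km
  → nearest: 2 (2.783 km)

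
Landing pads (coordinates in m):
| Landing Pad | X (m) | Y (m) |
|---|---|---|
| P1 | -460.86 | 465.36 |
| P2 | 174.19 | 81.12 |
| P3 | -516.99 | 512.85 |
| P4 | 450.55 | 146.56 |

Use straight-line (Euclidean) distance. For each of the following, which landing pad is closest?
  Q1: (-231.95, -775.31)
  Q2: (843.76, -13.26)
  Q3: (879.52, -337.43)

Q1→P2; Q2→P4; Q3→P4

Q1 at (-231.95, -775.31):
  P1: 1261.61 m
  P2: 947.85 m
  P3: 1319.32 m
  P4: 1147.02 m
  → nearest: P2 (947.85 m)
Q2 at (843.76, -13.26):
  P1: 1389.64 m
  P2: 676.19 m
  P3: 1458.91 m
  P4: 424.45 m
  → nearest: P4 (424.45 m)
Q3 at (879.52, -337.43):
  P1: 1562.40 m
  P2: 820.17 m
  P3: 1635.00 m
  P4: 646.73 m
  → nearest: P4 (646.73 m)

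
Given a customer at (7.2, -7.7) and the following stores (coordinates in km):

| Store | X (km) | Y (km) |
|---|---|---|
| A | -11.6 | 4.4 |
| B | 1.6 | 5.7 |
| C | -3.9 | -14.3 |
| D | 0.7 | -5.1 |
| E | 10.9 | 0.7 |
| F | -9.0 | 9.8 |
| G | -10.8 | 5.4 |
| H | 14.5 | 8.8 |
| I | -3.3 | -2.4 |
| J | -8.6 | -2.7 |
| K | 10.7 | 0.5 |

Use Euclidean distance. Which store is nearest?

D

Distances from (7.2, -7.7):
A: 22.4 km
B: 14.5 km
C: 12.9 km
D: 7.0 km
E: 9.2 km
F: 23.8 km
G: 22.3 km
H: 18.0 km
I: 11.8 km
J: 16.6 km
K: 8.9 km
Minimum: D at 7.0 km.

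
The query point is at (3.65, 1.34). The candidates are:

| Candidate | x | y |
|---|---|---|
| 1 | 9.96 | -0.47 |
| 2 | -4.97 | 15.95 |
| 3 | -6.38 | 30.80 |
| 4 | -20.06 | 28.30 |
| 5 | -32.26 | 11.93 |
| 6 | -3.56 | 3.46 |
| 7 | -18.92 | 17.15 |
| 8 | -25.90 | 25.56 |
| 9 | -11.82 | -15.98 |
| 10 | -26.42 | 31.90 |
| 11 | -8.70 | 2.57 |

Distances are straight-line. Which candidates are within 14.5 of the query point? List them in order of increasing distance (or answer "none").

Distances from (3.65, 1.34):
1: √((6.31)² + (-1.81)²) = √(39.8161 + 3.2761) = 6.56
2: √((-8.62)² + (14.61)²) = √(74.3044 + 213.4521) = 16.96
3: √((-10.03)² + (29.46)²) = √(100.6009 + 867.8916) = 31.12
4: √((-23.71)² + (26.96)²) = √(562.1641 + 726.8416) = 35.90
5: √((-35.91)² + (10.59)²) = √(1289.5281 + 112.1481) = 37.44
6: √((-7.21)² + (2.12)²) = √(51.9841 + 4.4944) = 7.52
7: √((-22.57)² + (15.81)²) = √(509.4049 + 249.9561) = 27.56
8: √((-29.55)² + (24.22)²) = √(873.2025 + 586.6084) = 38.21
9: √((-15.47)² + (-17.32)²) = √(239.3209 + 299.9824) = 23.22
10: √((-30.07)² + (30.56)²) = √(904.2049 + 933.9136) = 42.87
11: √((-12.35)² + (1.23)²) = √(152.5225 + 1.5129) = 12.41
Threshold 14.5: 1 (6.56), 6 (7.52), 11 (12.41) are within range.

1, 6, 11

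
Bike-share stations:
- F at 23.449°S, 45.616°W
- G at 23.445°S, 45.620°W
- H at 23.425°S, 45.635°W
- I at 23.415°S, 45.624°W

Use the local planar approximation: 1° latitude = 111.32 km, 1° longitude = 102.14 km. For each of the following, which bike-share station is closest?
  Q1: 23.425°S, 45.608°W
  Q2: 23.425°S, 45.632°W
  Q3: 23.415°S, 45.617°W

Q1 at 23.425°S, 45.608°W:
  F: 2.793843 km
  G: 2.541485 km
  H: 2.757780 km
  I: 1.977361 km
  → nearest: I (1.977361 km)
Q2 at 23.425°S, 45.632°W:
  F: 3.131871 km
  G: 2.541485 km
  H: 0.306420 km
  I: 1.380905 km
  → nearest: H (0.306420 km)
Q3 at 23.415°S, 45.617°W:
  F: 3.786258 km
  G: 3.353628 km
  H: 2.149272 km
  I: 0.714980 km
  → nearest: I (0.714980 km)

Q1→I; Q2→H; Q3→I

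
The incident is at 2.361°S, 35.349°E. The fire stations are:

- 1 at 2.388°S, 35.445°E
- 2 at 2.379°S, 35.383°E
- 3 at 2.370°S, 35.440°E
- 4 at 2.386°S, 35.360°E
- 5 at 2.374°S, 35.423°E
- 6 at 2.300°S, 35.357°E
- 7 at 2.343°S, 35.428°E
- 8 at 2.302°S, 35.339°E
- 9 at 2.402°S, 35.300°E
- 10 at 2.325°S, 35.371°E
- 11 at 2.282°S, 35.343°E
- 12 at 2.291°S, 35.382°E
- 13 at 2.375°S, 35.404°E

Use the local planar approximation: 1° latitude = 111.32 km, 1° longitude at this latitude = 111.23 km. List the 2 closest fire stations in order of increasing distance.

4, 2

Distances from 2.361°S, 35.349°E:
1: √((-0.027·111.32)² + (0.096·111.23)²) = √(9.03387 + 114.02139) = 11.093 km
2: √((-0.018·111.32)² + (0.034·111.23)²) = √(4.01505 + 14.30216) = 4.280 km
3: √((-0.009·111.32)² + (0.091·111.23)²) = √(1.00376 + 102.45347) = 10.171 km
4: √((-0.025·111.32)² + (0.011·111.23)²) = √(7.74509 + 1.49703) = 3.040 km
5: √((-0.013·111.32)² + (0.074·111.23)²) = √(2.09427 + 67.74969) = 8.357 km
6: √((0.061·111.32)² + (0.008·111.23)²) = √(46.11116 + 0.79182) = 6.849 km
7: √((0.018·111.32)² + (0.079·111.23)²) = √(4.01505 + 77.21436) = 9.013 km
8: √((0.059·111.32)² + (-0.010·111.23)²) = √(43.13705 + 1.23721) = 6.661 km
9: √((-0.041·111.32)² + (-0.049·111.23)²) = √(20.83119 + 29.70544) = 7.109 km
10: √((0.036·111.32)² + (0.022·111.23)²) = √(16.06022 + 5.98810) = 4.696 km
11: √((0.079·111.32)² + (-0.006·111.23)²) = √(77.33936 + 0.44540) = 8.820 km
12: √((0.070·111.32)² + (0.033·111.23)²) = √(60.72150 + 13.47323) = 8.614 km
13: √((-0.014·111.32)² + (0.055·111.23)²) = √(2.42886 + 37.42564) = 6.313 km
Sorted: 4 (3.040 km) < 2 (4.280 km) < 10 (4.696 km) < 13 (6.313 km) < …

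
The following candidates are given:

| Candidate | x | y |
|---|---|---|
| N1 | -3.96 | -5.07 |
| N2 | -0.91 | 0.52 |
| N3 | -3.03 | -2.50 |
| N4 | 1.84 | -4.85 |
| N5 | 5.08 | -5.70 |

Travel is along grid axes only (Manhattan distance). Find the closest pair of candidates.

Pairwise distances:
N1–N3: 3.50
N4–N5: 4.09
N2–N3: 5.14
N1–N4: 6.02
N3–N4: 7.22
N2–N4: 8.12
N1–N2: 8.64
N1–N5: 9.67
N3–N5: 11.31
N2–N5: 12.21
Closest pair: N1–N3 at 3.50.

N1 and N3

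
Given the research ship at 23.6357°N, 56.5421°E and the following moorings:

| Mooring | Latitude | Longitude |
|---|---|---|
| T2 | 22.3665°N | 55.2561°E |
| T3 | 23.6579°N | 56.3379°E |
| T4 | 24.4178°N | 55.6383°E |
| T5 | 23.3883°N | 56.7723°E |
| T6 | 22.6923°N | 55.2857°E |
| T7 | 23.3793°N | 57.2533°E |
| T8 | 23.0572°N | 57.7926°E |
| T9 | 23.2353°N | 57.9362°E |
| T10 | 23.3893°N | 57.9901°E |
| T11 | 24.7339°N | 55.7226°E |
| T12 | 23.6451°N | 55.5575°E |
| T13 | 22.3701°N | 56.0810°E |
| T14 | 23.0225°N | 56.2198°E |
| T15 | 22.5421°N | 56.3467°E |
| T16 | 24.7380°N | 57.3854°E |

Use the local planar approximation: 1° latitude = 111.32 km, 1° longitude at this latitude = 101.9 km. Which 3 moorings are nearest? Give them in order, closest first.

Distances from 23.6357°N, 56.5421°E:
T2: 192.7031 km
T3: 20.9542 km
T4: 126.7357 km
T5: 36.1764 km
T6: 165.5899 km
T7: 77.8894 km
T8: 142.7745 km
T9: 148.8872 km
T10: 150.0790 km
T11: 148.0503 km
T12: 100.3362 km
T13: 148.5151 km
T14: 75.7512 km
T15: 123.3571 km
T16: 149.8053 km
Sorted: T3 (20.9542 km) < T5 (36.1764 km) < T14 (75.7512 km) < T7 (77.8894 km) < T12 (100.3362 km) < …

T3, T5, T14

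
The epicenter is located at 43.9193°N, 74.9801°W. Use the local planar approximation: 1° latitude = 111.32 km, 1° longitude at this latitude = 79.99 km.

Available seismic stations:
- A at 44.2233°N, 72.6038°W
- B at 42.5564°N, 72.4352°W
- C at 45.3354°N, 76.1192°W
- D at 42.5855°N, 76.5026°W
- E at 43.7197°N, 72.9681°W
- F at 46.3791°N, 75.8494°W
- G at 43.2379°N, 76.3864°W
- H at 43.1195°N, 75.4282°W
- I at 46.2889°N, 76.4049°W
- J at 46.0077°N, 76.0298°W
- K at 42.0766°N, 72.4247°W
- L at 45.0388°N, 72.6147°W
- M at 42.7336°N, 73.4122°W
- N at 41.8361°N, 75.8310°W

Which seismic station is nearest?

H

Distances from 43.9193°N, 74.9801°W:
A: √((0.3040·111.32)² + (2.3763·79.99)²) = √(1145.232232 + 36130.496498) = 193.0692 km
B: √((-1.3629·111.32)² + (2.5449·79.99)²) = √(23018.360020 + 41439.340686) = 253.8852 km
C: √((1.4161·111.32)² + (-1.1391·79.99)²) = √(24850.449051 + 8302.236436) = 182.0788 km
D: √((-1.3338·111.32)² + (-1.5225·79.99)²) = √(22045.899409 + 14831.531422) = 192.0350 km
E: √((-0.1996·111.32)² + (2.0120·79.99)²) = √(493.704936 + 25901.644974) = 162.4665 km
F: √((2.4598·111.32)² + (-0.8693·79.99)²) = √(74980.095575 + 4835.158920) = 282.5159 km
G: √((-0.6814·111.32)² + (-1.4063·79.99)²) = √(5753.745573 + 12653.985926) = 135.6751 km
H: √((-0.7998·111.32)² + (-0.4481·79.99)²) = √(7927.006146 + 1284.757854) = 95.9779 km
I: √((2.3696·111.32)² + (-1.4248·79.99)²) = √(69581.931127 + 12989.104371) = 287.3518 km
J: √((2.0884·111.32)² + (-1.0497·79.99)²) = √(54047.270293 + 7050.205694) = 247.1790 km
K: √((-1.8427·111.32)² + (2.5554·79.99)²) = √(42078.055975 + 41781.995166) = 289.5860 km
L: √((1.1195·111.32)² + (2.3654·79.99)²) = √(15530.827325 + 35799.798196) = 226.5626 km
M: √((-1.1857·111.32)² + (1.5679·79.99)²) = √(17421.920798 + 15729.253573) = 182.0746 km
N: √((-2.0832·111.32)² + (-0.8509·79.99)²) = √(53778.455975 + 4632.638807) = 241.6839 km
Minimum: H at 95.9779 km.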